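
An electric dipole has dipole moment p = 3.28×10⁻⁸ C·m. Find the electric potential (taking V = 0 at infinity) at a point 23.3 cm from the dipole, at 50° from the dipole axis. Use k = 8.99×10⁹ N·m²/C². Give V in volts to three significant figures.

V ≈ 3490 V

The dipole potential is V = kp cosθ / r².
V = (8.99×10⁹)(3.28×10⁻⁸)·cos50° / (0.233)² = 3491 V.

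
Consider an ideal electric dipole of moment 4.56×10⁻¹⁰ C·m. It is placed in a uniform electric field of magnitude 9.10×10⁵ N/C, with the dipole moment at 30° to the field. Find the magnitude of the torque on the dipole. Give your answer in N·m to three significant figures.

τ ≈ 2.07×10⁻⁴ N·m

Torque on an electric dipole: τ = pE sinθ.
τ = (4.56×10⁻¹⁰)(9.10×10⁵)·sin30° = 2.075×10⁻⁴ N·m.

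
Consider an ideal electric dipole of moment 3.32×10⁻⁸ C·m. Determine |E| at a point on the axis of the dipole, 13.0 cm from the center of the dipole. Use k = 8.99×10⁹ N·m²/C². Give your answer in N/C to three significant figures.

E ≈ 2.72×10⁵ N/C

On the dipole axis E = 2kp/r³.
E = 2·(8.99×10⁹)(3.32×10⁻⁸) / (0.130)³ = 2.717×10⁵ N/C.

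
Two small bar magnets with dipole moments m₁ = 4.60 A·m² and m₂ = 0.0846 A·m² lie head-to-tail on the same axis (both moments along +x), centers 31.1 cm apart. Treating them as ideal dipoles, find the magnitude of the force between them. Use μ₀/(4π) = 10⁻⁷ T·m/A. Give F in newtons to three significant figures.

F ≈ 2.50×10⁻⁵ N

On-axis B of dipole 1: B = (μ₀/4π)·2m₁/r³. Force on dipole 2: F = m₂·dB/dr.
dB/dr = −(μ₀/4π)·6m₁/r⁴, so |F| = (μ₀/4π)·6m₁m₂/r⁴.
F = 6(10⁻⁷)(4.60)(0.0846)/(0.311)⁴ = 2.496×10⁻⁵ N.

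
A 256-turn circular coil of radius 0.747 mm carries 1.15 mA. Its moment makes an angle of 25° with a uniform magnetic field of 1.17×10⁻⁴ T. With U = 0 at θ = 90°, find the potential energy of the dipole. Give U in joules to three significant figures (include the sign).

m = NIA = NIπa² = 256·(0.00115)·π·(7.47×10⁻⁴)² = 5.161×10⁻⁷ A·m².
U = −m·B = −mB cosθ.
U = −(5.161×10⁻⁷)(1.17×10⁻⁴)·cos25° = -5.473×10⁻¹¹ J.

U ≈ -5.47×10⁻¹¹ J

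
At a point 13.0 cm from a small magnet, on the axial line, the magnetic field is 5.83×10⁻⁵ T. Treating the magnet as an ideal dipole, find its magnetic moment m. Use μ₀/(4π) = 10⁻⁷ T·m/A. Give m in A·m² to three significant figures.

m ≈ 0.640 A·m²

On axis B = (μ₀/4π)·2m/r³, so m = Br³·4π/(μ₀·2).
m = (5.83×10⁻⁵)·(0.130)³ / (2·10⁻⁷) = 0.6404 A·m².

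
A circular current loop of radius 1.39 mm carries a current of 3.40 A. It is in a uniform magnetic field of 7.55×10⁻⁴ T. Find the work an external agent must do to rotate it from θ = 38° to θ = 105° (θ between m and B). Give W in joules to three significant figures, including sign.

W ≈ 1.63×10⁻⁸ J

Magnetic moment m = IA = Iπa² = (3.40)·π·(0.00139)² = 2.064×10⁻⁵ A·m².
W_ext = ΔU = −mB cosθ₂ + mB cosθ₁ = mB(cosθ₁ − cosθ₂).
W = (2.064×10⁻⁵)(7.55×10⁻⁴)·(cos38° − cos105°) = (1.558×10⁻⁸)·(+1.0468) = 1.631×10⁻⁸ J.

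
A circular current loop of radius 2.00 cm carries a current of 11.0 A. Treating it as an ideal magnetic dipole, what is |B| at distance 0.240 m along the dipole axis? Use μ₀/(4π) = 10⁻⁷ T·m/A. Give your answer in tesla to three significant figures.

B ≈ 2.00×10⁻⁷ T

Magnetic moment m = IA = Iπa² = (11.0)·π·(0.0200)² = 0.01382 A·m².
On axis B = (μ₀/4π)·2m/r³.
B = 2·(10⁻⁷)·(0.01382) / (0.240)³ = 1.999×10⁻⁷ T.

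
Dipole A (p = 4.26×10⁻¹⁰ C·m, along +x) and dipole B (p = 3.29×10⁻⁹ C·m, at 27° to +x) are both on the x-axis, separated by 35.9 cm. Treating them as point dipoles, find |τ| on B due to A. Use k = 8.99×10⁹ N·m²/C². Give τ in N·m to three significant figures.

The second dipole sits on the axis of the first, so the field there is axial: E₁ = 2kp₁/r³ along +x.
E₁ = 2(8.99×10⁹)(4.26×10⁻¹⁰)/(0.359)³ = 165.5 N/C.
Torque on the second dipole: τ = p₂ E₁ sinθ.
τ = (3.29×10⁻⁹)(165.5)·sin27° = 2.473×10⁻⁷ N·m.

τ ≈ 2.47×10⁻⁷ N·m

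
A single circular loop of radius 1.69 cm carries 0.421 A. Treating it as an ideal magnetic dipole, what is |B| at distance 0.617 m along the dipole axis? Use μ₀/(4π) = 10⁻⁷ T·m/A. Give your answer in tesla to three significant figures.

Magnetic moment m = IA = Iπa² = (0.421)·π·(0.0169)² = 3.778×10⁻⁴ A·m².
On axis B = (μ₀/4π)·2m/r³.
B = 2·(10⁻⁷)·(3.778×10⁻⁴) / (0.617)³ = 3.217×10⁻¹⁰ T.

B ≈ 3.22×10⁻¹⁰ T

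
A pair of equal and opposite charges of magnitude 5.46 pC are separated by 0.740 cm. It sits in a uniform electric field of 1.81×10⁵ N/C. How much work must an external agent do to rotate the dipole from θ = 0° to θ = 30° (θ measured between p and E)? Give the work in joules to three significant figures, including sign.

W ≈ 9.80×10⁻¹⁰ J

Dipole moment p = qd = (5.46×10⁻¹² C)(0.00740 m) = 4.04×10⁻¹⁴ C·m.
W_ext = ΔU = U(θ₂) − U(θ₁) = −pE cosθ₂ − (−pE cosθ₁) = pE(cosθ₁ − cosθ₂).
W = (4.04×10⁻¹⁴)(1.81×10⁵)·(cos0° − cos30°) = (7.312×10⁻⁹)·(+0.1340) = 9.797×10⁻¹⁰ J.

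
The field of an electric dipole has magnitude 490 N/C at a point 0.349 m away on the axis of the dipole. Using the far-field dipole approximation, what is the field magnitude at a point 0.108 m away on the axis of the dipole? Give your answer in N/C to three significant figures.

E ≈ 1.65×10⁴ N/C

Dipole fields scale as 1/r³ in the far field; the geometry is the same at both points.
E₂ = E₁ · (r₁/r₂)³ = 490 · (0.349/0.108)³.
(r₁/r₂)³ = (3.231)³ = 33.74.
E₂ ≈ 1.653×10⁴ N/C.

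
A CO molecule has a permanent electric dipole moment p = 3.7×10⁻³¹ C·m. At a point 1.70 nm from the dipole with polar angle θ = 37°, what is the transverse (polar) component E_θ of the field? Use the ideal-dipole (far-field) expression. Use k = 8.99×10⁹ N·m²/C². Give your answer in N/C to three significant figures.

For a dipole, E_θ = (kp sinθ)/r³.
kp/r³ = (8.99×10⁹)(3.70×10⁻³¹)/(1.70×10⁻⁹)³ = 6.770×10⁵ N/C.
E_θ = 6.770×10⁵·sin37° = 4.075×10⁵ N/C.

E_θ ≈ 4.07×10⁵ N/C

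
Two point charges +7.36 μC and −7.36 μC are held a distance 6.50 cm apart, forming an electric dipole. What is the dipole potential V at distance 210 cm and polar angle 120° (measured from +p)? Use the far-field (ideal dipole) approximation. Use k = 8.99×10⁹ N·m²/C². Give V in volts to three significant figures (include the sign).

Dipole moment p = qd = (7.36×10⁻⁶ C)(0.0650 m) = 4.784×10⁻⁷ C·m.
The dipole potential is V = kp cosθ / r².
V = (8.99×10⁹)(4.784×10⁻⁷)·cos120° / (2.10)² = -487.6 V.

V ≈ -488 V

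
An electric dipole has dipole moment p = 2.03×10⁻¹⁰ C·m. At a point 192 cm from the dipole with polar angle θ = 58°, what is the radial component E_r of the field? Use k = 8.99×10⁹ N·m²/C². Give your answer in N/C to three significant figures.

For a dipole, E_r = (2kp cosθ)/r³.
kp/r³ = (8.99×10⁹)(2.03×10⁻¹⁰)/(1.92)³ = 0.2578 N/C.
E_r = 2·0.2578·cos58° = 0.2733 N/C.

E_r ≈ 0.273 N/C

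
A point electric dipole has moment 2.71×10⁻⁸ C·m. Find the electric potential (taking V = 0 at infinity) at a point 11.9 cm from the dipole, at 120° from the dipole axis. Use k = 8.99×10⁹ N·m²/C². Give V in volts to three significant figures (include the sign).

The dipole potential is V = kp cosθ / r².
V = (8.99×10⁹)(2.71×10⁻⁸)·cos120° / (0.119)² = -8602 V.

V ≈ -8600 V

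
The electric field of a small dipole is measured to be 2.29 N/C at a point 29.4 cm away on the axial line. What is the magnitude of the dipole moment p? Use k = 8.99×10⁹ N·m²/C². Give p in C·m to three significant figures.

p ≈ 3.24×10⁻¹² C·m

On axis E = 2kp/r³, so p = Er³/(2k).
p = (2.29)·(0.294)³ / (2·8.99×10⁹) = 3.237×10⁻¹² C·m.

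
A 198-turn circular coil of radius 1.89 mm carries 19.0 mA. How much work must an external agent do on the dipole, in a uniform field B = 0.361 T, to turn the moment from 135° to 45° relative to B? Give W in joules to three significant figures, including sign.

W ≈ -2.16×10⁻⁵ J

m = NIA = NIπa² = 198·(0.0190)·π·(0.00189)² = 4.222×10⁻⁵ A·m².
W_ext = ΔU = −mB cosθ₂ + mB cosθ₁ = mB(cosθ₁ − cosθ₂).
W = (4.222×10⁻⁵)(0.361)·(cos135° − cos45°) = (1.524×10⁻⁵)·(-1.4142) = -2.155×10⁻⁵ J.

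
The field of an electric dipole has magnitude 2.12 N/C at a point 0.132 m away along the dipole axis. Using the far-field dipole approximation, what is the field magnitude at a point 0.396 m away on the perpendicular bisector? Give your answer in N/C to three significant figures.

Dipole fields scale as 1/r³ in the far field.
The axial field is twice the equatorial field at the same r, so the geometry factor is 1/2.
E₂ = E₁ · (1/2) · (r₁/r₂)³ = 2.12 · 0.5 · (0.132/0.396)³.
(r₁/r₂)³ = (0.3333)³ = 0.03704.
E₂ ≈ 0.03926 N/C.

E ≈ 0.0393 N/C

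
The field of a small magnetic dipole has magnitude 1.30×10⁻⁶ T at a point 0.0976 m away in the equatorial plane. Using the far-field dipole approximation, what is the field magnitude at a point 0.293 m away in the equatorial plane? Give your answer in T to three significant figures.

B ≈ 4.80×10⁻⁸ T

Dipole fields scale as 1/r³ in the far field; the geometry is the same at both points.
B₂ = B₁ · (r₁/r₂)³ = 1.30×10⁻⁶ · (0.0976/0.293)³.
(r₁/r₂)³ = (0.3331)³ = 0.03696.
B₂ ≈ 4.805×10⁻⁸ T.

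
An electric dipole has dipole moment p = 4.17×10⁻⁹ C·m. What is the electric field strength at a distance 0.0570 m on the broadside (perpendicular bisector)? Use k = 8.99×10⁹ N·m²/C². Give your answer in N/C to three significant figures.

In the equatorial plane E = kp/r³.
E = (8.99×10⁹)(4.17×10⁻⁹) / (0.0570)³ = 2.024×10⁵ N/C.

E ≈ 2.02×10⁵ N/C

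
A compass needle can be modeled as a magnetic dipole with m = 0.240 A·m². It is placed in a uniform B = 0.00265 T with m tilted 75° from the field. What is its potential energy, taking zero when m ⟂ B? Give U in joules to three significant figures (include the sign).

U = −m·B = −mB cosθ.
U = −(0.240)(0.00265)·cos75° = -1.646×10⁻⁴ J.

U ≈ -1.65×10⁻⁴ J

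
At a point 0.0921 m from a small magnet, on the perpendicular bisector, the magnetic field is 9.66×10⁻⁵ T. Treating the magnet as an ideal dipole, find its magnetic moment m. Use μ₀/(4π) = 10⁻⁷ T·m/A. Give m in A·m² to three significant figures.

In the equatorial plane B = (μ₀/4π)·m/r³, so m = Br³·4π/(μ₀).
m = (9.66×10⁻⁵)·(0.0921)³ / (10⁻⁷) = 0.7547 A·m².

m ≈ 0.755 A·m²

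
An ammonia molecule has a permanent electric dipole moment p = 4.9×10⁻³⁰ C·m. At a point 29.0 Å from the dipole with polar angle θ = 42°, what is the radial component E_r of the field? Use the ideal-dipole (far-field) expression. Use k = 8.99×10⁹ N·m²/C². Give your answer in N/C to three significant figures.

For a dipole, E_r = (2kp cosθ)/r³.
kp/r³ = (8.99×10⁹)(4.90×10⁻³⁰)/(2.90×10⁻⁹)³ = 1.806×10⁶ N/C.
E_r = 2·1.806×10⁶·cos42° = 2.685×10⁶ N/C.

E_r ≈ 2.68×10⁶ N/C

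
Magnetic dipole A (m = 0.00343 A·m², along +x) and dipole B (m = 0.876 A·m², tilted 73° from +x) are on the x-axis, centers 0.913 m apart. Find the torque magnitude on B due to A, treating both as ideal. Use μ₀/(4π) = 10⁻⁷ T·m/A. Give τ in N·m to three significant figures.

Dipole B is on the axis of dipole A, so B₁ there is axial: B₁ = (μ₀/4π)·2m₁/r³ along +x.
B₁ = 2(10⁻⁷)(0.00343)/(0.913)³ = 9.014×10⁻¹⁰ T.
τ = m₂ B₁ sinθ.
τ = (0.876)(9.014×10⁻¹⁰)·sin73° = 7.551×10⁻¹⁰ N·m.

τ ≈ 7.55×10⁻¹⁰ N·m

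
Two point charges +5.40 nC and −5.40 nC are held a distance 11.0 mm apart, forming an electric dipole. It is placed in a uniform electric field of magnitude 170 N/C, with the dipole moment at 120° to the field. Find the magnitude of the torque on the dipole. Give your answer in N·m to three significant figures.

Dipole moment p = qd = (5.40×10⁻⁹ C)(0.0110 m) = 5.94×10⁻¹¹ C·m.
Torque on an electric dipole: τ = pE sinθ.
τ = (5.94×10⁻¹¹)(170)·sin120° = 8.745×10⁻⁹ N·m.

τ ≈ 8.75×10⁻⁹ N·m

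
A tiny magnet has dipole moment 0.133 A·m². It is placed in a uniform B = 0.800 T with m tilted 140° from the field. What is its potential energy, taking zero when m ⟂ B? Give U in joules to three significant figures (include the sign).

U = −m·B = −mB cosθ.
U = −(0.133)(0.800)·cos140° = 0.08151 J.

U ≈ 0.0815 J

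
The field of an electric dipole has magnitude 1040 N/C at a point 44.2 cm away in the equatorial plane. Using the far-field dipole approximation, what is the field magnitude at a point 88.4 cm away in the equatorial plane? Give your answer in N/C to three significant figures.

Dipole fields scale as 1/r³ in the far field; the geometry is the same at both points.
E₂ = E₁ · (r₁/r₂)³ = 1040 · (44.2/88.4)³.
(r₁/r₂)³ = (0.5)³ = 0.125.
E₂ ≈ 130.0 N/C.

E ≈ 130 N/C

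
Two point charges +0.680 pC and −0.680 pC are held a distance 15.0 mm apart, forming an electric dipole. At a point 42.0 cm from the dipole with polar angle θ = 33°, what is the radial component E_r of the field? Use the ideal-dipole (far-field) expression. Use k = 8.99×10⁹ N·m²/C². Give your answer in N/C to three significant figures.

Dipole moment p = qd = (6.80×10⁻¹³ C)(0.0150 m) = 1.02×10⁻¹⁴ C·m.
For a dipole, E_r = (2kp cosθ)/r³.
kp/r³ = (8.99×10⁹)(1.02×10⁻¹⁴)/(0.420)³ = 0.001238 N/C.
E_r = 2·0.001238·cos33° = 0.002076 N/C.

E_r ≈ 0.00208 N/C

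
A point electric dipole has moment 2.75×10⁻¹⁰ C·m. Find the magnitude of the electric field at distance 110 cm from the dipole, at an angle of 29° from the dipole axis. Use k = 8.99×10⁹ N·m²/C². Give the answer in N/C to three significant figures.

E ≈ 3.37 N/C

At angle θ the dipole field magnitude is E = (kp/r³)·√(1 + 3cos²θ).
kp/r³ = (8.99×10⁹)(2.75×10⁻¹⁰) / (1.10)³ = 1.857 N/C.
√(1 + 3cos²29°) = √(1 + 3·0.7650) = √3.2949 ≈ 1.8152.
E ≈ 1.857 × 1.815 = 3.372 N/C.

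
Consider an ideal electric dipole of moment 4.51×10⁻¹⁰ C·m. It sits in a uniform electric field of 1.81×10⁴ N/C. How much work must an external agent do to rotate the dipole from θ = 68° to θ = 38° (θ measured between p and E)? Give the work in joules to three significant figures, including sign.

W ≈ -3.37×10⁻⁶ J

W_ext = ΔU = U(θ₂) − U(θ₁) = −pE cosθ₂ − (−pE cosθ₁) = pE(cosθ₁ − cosθ₂).
W = (4.51×10⁻¹⁰)(1.81×10⁴)·(cos68° − cos38°) = (8.163×10⁻⁶)·(-0.4134) = -3.375×10⁻⁶ J.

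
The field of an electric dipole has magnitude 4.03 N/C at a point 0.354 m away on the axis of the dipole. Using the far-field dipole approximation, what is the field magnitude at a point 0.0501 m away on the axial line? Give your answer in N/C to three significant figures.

Dipole fields scale as 1/r³ in the far field; the geometry is the same at both points.
E₂ = E₁ · (r₁/r₂)³ = 4.03 · (0.354/0.0501)³.
(r₁/r₂)³ = (7.066)³ = 352.8.
E₂ ≈ 1422 N/C.

E ≈ 1420 N/C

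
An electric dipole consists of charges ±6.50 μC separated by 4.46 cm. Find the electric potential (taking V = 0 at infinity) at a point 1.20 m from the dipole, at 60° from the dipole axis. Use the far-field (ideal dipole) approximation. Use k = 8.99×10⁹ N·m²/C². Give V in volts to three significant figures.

Dipole moment p = qd = (6.50×10⁻⁶ C)(0.0446 m) = 2.899×10⁻⁷ C·m.
The dipole potential is V = kp cosθ / r².
V = (8.99×10⁹)(2.899×10⁻⁷)·cos60° / (1.20)² = 904.9 V.

V ≈ 905 V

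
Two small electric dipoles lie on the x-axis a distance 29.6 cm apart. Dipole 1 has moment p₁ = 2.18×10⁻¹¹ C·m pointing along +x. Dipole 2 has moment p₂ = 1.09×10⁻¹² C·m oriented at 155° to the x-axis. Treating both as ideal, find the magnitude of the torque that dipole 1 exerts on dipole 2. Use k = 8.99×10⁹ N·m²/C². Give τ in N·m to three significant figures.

τ ≈ 6.96×10⁻¹² N·m

The second dipole sits on the axis of the first, so the field there is axial: E₁ = 2kp₁/r³ along +x.
E₁ = 2(8.99×10⁹)(2.18×10⁻¹¹)/(0.296)³ = 15.11 N/C.
Torque on the second dipole: τ = p₂ E₁ sinθ.
τ = (1.09×10⁻¹²)(15.11)·sin155° = 6.962×10⁻¹² N·m.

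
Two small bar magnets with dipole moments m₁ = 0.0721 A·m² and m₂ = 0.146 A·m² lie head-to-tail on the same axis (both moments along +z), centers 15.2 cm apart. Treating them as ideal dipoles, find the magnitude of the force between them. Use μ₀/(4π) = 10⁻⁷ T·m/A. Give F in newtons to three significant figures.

On-axis B of dipole 1: B = (μ₀/4π)·2m₁/r³. Force on dipole 2: F = m₂·dB/dr.
dB/dr = −(μ₀/4π)·6m₁/r⁴, so |F| = (μ₀/4π)·6m₁m₂/r⁴.
F = 6(10⁻⁷)(0.0721)(0.146)/(0.152)⁴ = 1.183×10⁻⁵ N.

F ≈ 1.18×10⁻⁵ N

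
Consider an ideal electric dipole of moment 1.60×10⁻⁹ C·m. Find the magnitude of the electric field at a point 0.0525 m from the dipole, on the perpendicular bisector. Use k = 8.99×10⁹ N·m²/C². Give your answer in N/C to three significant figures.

On the perpendicular bisector E = kp/r³ (half the axial value at the same distance).
E = (8.99×10⁹)(1.60×10⁻⁹) / (0.0525)³ = 9.940×10⁴ N/C.

E ≈ 9.94×10⁴ N/C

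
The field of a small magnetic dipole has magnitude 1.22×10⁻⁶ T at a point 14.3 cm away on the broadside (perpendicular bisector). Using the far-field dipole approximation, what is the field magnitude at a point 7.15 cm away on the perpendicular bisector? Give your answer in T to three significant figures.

Dipole fields scale as 1/r³ in the far field; the geometry is the same at both points.
B₂ = B₁ · (r₁/r₂)³ = 1.22×10⁻⁶ · (14.3/7.15)³.
(r₁/r₂)³ = (2)³ = 8.
B₂ ≈ 9.760×10⁻⁶ T.

B ≈ 9.76×10⁻⁶ T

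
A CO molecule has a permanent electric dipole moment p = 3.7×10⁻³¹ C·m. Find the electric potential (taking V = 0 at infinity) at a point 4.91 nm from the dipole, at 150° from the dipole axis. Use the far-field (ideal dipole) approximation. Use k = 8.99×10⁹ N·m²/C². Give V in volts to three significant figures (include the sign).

The dipole potential is V = kp cosθ / r².
V = (8.99×10⁹)(3.70×10⁻³¹)·cos150° / (4.91×10⁻⁹)² = -1.195×10⁻⁴ V.

V ≈ -1.19×10⁻⁴ V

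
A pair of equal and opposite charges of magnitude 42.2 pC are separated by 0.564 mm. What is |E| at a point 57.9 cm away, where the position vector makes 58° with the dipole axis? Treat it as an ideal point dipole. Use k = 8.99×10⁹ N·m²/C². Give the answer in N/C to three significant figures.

E ≈ 0.00150 N/C

Dipole moment p = qd = (4.22×10⁻¹¹ C)(5.64×10⁻⁴ m) = 2.38×10⁻¹⁴ C·m.
At angle θ the dipole field magnitude is E = (kp/r³)·√(1 + 3cos²θ).
kp/r³ = (8.99×10⁹)(2.38×10⁻¹⁴) / (0.579)³ = 0.001102 N/C.
√(1 + 3cos²58°) = √(1 + 3·0.2808) = √1.8424 ≈ 1.3574.
E ≈ 0.001102 × 1.357 = 0.001496 N/C.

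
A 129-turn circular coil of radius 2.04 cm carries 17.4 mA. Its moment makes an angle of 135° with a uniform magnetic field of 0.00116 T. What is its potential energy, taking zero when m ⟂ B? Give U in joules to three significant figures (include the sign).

m = NIA = NIπa² = 129·(0.0174)·π·(0.0204)² = 0.002935 A·m².
U = −m·B = −mB cosθ.
U = −(0.002935)(0.00116)·cos135° = 2.407×10⁻⁶ J.

U ≈ 2.41×10⁻⁶ J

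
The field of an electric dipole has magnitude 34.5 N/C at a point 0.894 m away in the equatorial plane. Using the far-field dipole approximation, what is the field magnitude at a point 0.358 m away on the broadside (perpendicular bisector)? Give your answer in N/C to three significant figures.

Dipole fields scale as 1/r³ in the far field; the geometry is the same at both points.
E₂ = E₁ · (r₁/r₂)³ = 34.5 · (0.894/0.358)³.
(r₁/r₂)³ = (2.497)³ = 15.57.
E₂ ≈ 537.3 N/C.

E ≈ 537 N/C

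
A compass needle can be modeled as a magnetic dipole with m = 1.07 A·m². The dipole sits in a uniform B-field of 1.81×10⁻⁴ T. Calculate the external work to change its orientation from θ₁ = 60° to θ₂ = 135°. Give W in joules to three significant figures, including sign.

W_ext = ΔU = −mB cosθ₂ + mB cosθ₁ = mB(cosθ₁ − cosθ₂).
W = (1.07)(1.81×10⁻⁴)·(cos60° − cos135°) = (1.937×10⁻⁴)·(+1.2071) = 2.338×10⁻⁴ J.

W ≈ 2.34×10⁻⁴ J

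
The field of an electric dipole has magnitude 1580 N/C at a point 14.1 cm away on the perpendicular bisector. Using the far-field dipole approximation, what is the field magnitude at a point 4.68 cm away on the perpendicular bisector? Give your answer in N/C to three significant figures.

E ≈ 4.32×10⁴ N/C

Dipole fields scale as 1/r³ in the far field; the geometry is the same at both points.
E₂ = E₁ · (r₁/r₂)³ = 1580 · (14.1/4.68)³.
(r₁/r₂)³ = (3.013)³ = 27.35.
E₂ ≈ 4.321×10⁴ N/C.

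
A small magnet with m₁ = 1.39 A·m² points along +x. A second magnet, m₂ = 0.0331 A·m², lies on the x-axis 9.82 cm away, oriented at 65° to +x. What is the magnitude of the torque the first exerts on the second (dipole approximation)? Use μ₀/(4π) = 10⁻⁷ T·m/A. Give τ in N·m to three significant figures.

Dipole B is on the axis of dipole A, so B₁ there is axial: B₁ = (μ₀/4π)·2m₁/r³ along +x.
B₁ = 2(10⁻⁷)(1.39)/(0.0982)³ = 2.936×10⁻⁴ T.
τ = m₂ B₁ sinθ.
τ = (0.0331)(2.936×10⁻⁴)·sin65° = 8.807×10⁻⁶ N·m.

τ ≈ 8.81×10⁻⁶ N·m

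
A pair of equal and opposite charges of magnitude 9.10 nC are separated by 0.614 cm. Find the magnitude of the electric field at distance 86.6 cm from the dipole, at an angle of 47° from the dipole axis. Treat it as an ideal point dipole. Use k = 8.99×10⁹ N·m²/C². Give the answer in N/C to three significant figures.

Dipole moment p = qd = (9.10×10⁻⁹ C)(0.00614 m) = 5.587×10⁻¹¹ C·m.
At angle θ the dipole field magnitude is E = (kp/r³)·√(1 + 3cos²θ).
kp/r³ = (8.99×10⁹)(5.587×10⁻¹¹) / (0.866)³ = 0.7734 N/C.
√(1 + 3cos²47°) = √(1 + 3·0.4651) = √2.3954 ≈ 1.5477.
E ≈ 0.7734 × 1.548 = 1.197 N/C.

E ≈ 1.20 N/C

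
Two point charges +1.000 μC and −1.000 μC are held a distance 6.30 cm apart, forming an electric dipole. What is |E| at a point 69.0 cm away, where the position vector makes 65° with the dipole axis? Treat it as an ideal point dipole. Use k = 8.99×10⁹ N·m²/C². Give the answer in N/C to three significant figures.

Dipole moment p = qd = (1.00×10⁻⁶ C)(0.0630 m) = 6.30×10⁻⁸ C·m.
At angle θ the dipole field magnitude is E = (kp/r³)·√(1 + 3cos²θ).
kp/r³ = (8.99×10⁹)(6.30×10⁻⁸) / (0.690)³ = 1724 N/C.
√(1 + 3cos²65°) = √(1 + 3·0.1786) = √1.5358 ≈ 1.2393.
E ≈ 1724 × 1.239 = 2137 N/C.

E ≈ 2140 N/C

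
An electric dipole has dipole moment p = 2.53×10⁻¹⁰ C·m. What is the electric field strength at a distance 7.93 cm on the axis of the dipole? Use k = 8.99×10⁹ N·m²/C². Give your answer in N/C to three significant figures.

On the dipole axis E = 2kp/r³.
E = 2·(8.99×10⁹)(2.53×10⁻¹⁰) / (0.0793)³ = 9122 N/C.

E ≈ 9120 N/C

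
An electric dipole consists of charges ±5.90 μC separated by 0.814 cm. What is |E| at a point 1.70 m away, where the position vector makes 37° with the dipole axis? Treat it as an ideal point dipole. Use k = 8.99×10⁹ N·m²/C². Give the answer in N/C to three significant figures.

E ≈ 150 N/C

Dipole moment p = qd = (5.90×10⁻⁶ C)(0.00814 m) = 4.803×10⁻⁸ C·m.
At angle θ the dipole field magnitude is E = (kp/r³)·√(1 + 3cos²θ).
kp/r³ = (8.99×10⁹)(4.803×10⁻⁸) / (1.70)³ = 87.89 N/C.
√(1 + 3cos²37°) = √(1 + 3·0.6378) = √2.9135 ≈ 1.7069.
E ≈ 87.89 × 1.707 = 150.0 N/C.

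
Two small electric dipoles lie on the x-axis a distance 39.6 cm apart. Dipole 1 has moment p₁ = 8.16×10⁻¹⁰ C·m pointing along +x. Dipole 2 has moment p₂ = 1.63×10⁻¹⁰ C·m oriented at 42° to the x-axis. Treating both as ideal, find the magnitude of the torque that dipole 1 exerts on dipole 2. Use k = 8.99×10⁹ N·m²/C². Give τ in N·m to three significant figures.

τ ≈ 2.58×10⁻⁸ N·m

The second dipole sits on the axis of the first, so the field there is axial: E₁ = 2kp₁/r³ along +x.
E₁ = 2(8.99×10⁹)(8.16×10⁻¹⁰)/(0.396)³ = 236.3 N/C.
Torque on the second dipole: τ = p₂ E₁ sinθ.
τ = (1.63×10⁻¹⁰)(236.3)·sin42° = 2.577×10⁻⁸ N·m.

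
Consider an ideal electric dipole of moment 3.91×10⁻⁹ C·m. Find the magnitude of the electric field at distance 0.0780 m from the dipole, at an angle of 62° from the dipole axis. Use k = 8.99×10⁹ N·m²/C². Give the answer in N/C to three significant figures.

E ≈ 9.55×10⁴ N/C

At angle θ the dipole field magnitude is E = (kp/r³)·√(1 + 3cos²θ).
kp/r³ = (8.99×10⁹)(3.91×10⁻⁹) / (0.0780)³ = 7.407×10⁴ N/C.
√(1 + 3cos²62°) = √(1 + 3·0.2204) = √1.6612 ≈ 1.2889.
E ≈ 7.407×10⁴ × 1.289 = 9.547×10⁴ N/C.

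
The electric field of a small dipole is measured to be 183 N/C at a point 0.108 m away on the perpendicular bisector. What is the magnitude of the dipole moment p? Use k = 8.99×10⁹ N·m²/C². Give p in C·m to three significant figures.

p ≈ 2.56×10⁻¹¹ C·m

In the equatorial plane E = kp/r³, so p = Er³/(k).
p = (183)·(0.108)³ / (8.99×10⁹) = 2.564×10⁻¹¹ C·m.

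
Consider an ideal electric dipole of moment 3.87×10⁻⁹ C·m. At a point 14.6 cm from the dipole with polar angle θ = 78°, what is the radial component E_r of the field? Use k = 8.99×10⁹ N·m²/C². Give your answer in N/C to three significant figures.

For a dipole, E_r = (2kp cosθ)/r³.
kp/r³ = (8.99×10⁹)(3.87×10⁻⁹)/(0.146)³ = 1.118×10⁴ N/C.
E_r = 2·1.118×10⁴·cos78° = 4649 N/C.

E_r ≈ 4650 N/C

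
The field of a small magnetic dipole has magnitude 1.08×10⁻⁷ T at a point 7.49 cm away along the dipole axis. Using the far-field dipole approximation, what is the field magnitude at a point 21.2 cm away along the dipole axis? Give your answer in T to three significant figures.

Dipole fields scale as 1/r³ in the far field; the geometry is the same at both points.
B₂ = B₁ · (r₁/r₂)³ = 1.08×10⁻⁷ · (7.49/21.2)³.
(r₁/r₂)³ = (0.3533)³ = 0.0441.
B₂ ≈ 4.763×10⁻⁹ T.

B ≈ 4.76×10⁻⁹ T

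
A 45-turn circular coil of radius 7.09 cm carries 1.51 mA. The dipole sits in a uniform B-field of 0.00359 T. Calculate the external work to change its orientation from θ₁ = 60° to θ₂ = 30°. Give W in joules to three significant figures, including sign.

m = NIA = NIπa² = 45·(0.00151)·π·(0.0709)² = 0.001073 A·m².
W_ext = ΔU = −mB cosθ₂ + mB cosθ₁ = mB(cosθ₁ − cosθ₂).
W = (0.001073)(0.00359)·(cos60° − cos30°) = (3.852×10⁻⁶)·(-0.3660) = -1.410×10⁻⁶ J.

W ≈ -1.41×10⁻⁶ J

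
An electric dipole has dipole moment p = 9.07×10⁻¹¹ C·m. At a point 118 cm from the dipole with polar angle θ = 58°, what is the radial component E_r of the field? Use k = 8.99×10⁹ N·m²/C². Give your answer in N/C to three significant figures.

For a dipole, E_r = (2kp cosθ)/r³.
kp/r³ = (8.99×10⁹)(9.07×10⁻¹¹)/(1.18)³ = 0.4963 N/C.
E_r = 2·0.4963·cos58° = 0.5260 N/C.

E_r ≈ 0.526 N/C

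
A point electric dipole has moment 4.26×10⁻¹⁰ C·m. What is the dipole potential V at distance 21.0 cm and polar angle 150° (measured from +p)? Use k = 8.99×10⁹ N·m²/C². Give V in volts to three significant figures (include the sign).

The dipole potential is V = kp cosθ / r².
V = (8.99×10⁹)(4.26×10⁻¹⁰)·cos150° / (0.210)² = -75.21 V.

V ≈ -75.2 V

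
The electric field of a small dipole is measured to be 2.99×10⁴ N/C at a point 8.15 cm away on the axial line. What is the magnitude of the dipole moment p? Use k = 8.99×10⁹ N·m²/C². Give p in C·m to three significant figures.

On axis E = 2kp/r³, so p = Er³/(2k).
p = (2.99×10⁴)·(0.0815)³ / (2·8.99×10⁹) = 9.002×10⁻¹⁰ C·m.

p ≈ 9.00×10⁻¹⁰ C·m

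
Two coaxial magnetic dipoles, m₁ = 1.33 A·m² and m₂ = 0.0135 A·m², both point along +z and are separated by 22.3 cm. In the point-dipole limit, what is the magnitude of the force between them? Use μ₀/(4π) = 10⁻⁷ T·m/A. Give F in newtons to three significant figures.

F ≈ 4.36×10⁻⁶ N

On-axis B of dipole 1: B = (μ₀/4π)·2m₁/r³. Force on dipole 2: F = m₂·dB/dr.
dB/dr = −(μ₀/4π)·6m₁/r⁴, so |F| = (μ₀/4π)·6m₁m₂/r⁴.
F = 6(10⁻⁷)(1.33)(0.0135)/(0.223)⁴ = 4.356×10⁻⁶ N.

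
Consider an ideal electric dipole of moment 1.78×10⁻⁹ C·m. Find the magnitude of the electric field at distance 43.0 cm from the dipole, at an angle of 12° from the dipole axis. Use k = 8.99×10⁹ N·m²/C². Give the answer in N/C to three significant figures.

E ≈ 396 N/C

At angle θ the dipole field magnitude is E = (kp/r³)·√(1 + 3cos²θ).
kp/r³ = (8.99×10⁹)(1.78×10⁻⁹) / (0.430)³ = 201.3 N/C.
√(1 + 3cos²12°) = √(1 + 3·0.9568) = √3.8703 ≈ 1.9673.
E ≈ 201.3 × 1.967 = 396.0 N/C.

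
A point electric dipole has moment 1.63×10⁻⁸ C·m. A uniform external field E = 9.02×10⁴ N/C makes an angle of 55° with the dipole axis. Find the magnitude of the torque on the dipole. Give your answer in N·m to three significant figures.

τ ≈ 0.00120 N·m

Torque on an electric dipole: τ = pE sinθ.
τ = (1.63×10⁻⁸)(9.02×10⁴)·sin55° = 0.001204 N·m.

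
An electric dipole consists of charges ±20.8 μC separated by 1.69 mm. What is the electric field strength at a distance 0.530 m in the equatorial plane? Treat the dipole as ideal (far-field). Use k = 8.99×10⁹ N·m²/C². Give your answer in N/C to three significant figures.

Dipole moment p = qd = (2.08×10⁻⁵ C)(0.00169 m) = 3.515×10⁻⁸ C·m.
In the equatorial plane E = kp/r³.
E = (8.99×10⁹)(3.515×10⁻⁸) / (0.530)³ = 2123 N/C.

E ≈ 2120 N/C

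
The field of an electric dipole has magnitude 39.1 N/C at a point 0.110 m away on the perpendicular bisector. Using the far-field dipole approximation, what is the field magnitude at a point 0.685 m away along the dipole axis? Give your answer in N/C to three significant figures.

Dipole fields scale as 1/r³ in the far field.
The axial field is twice the equatorial field at the same r, so the geometry factor is 2/1.
E₂ = E₁ · (2/1) · (r₁/r₂)³ = 39.1 · 2 · (0.110/0.685)³.
(r₁/r₂)³ = (0.1606)³ = 0.004141.
E₂ ≈ 0.3238 N/C.

E ≈ 0.324 N/C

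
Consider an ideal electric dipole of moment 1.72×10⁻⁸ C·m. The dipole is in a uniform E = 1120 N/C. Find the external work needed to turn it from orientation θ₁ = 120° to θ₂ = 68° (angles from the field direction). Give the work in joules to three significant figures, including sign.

W_ext = ΔU = U(θ₂) − U(θ₁) = −pE cosθ₂ − (−pE cosθ₁) = pE(cosθ₁ − cosθ₂).
W = (1.72×10⁻⁸)(1120)·(cos120° − cos68°) = (1.926×10⁻⁵)·(-0.8746) = -1.685×10⁻⁵ J.

W ≈ -1.68×10⁻⁵ J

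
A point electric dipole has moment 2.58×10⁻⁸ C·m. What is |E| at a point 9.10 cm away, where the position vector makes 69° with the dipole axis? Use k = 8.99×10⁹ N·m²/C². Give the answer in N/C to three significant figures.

E ≈ 3.62×10⁵ N/C

At angle θ the dipole field magnitude is E = (kp/r³)·√(1 + 3cos²θ).
kp/r³ = (8.99×10⁹)(2.58×10⁻⁸) / (0.0910)³ = 3.078×10⁵ N/C.
√(1 + 3cos²69°) = √(1 + 3·0.1284) = √1.3853 ≈ 1.1770.
E ≈ 3.078×10⁵ × 1.177 = 3.623×10⁵ N/C.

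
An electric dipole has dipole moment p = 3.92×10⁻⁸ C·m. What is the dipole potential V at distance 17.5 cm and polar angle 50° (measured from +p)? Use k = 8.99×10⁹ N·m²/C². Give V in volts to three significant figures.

V ≈ 7400 V

The dipole potential is V = kp cosθ / r².
V = (8.99×10⁹)(3.92×10⁻⁸)·cos50° / (0.175)² = 7397 V.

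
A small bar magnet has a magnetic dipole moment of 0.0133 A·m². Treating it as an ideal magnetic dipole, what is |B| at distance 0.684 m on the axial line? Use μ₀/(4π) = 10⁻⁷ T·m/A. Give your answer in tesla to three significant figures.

On axis B = (μ₀/4π)·2m/r³.
B = 2·(10⁻⁷)·(0.0133) / (0.684)³ = 8.312×10⁻⁹ T.

B ≈ 8.31×10⁻⁹ T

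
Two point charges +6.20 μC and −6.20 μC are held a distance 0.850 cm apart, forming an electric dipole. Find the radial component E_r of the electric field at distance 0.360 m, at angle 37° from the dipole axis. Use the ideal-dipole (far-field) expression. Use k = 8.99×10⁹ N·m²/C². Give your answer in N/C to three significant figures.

Dipole moment p = qd = (6.20×10⁻⁶ C)(0.00850 m) = 5.27×10⁻⁸ C·m.
For a dipole, E_r = (2kp cosθ)/r³.
kp/r³ = (8.99×10⁹)(5.27×10⁻⁸)/(0.360)³ = 1.015×10⁴ N/C.
E_r = 2·1.015×10⁴·cos37° = 1.622×10⁴ N/C.

E_r ≈ 1.62×10⁴ N/C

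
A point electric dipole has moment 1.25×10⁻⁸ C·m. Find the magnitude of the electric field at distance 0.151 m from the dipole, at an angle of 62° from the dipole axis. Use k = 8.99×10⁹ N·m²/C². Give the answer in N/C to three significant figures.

At angle θ the dipole field magnitude is E = (kp/r³)·√(1 + 3cos²θ).
kp/r³ = (8.99×10⁹)(1.25×10⁻⁸) / (0.151)³ = 3.264×10⁴ N/C.
√(1 + 3cos²62°) = √(1 + 3·0.2204) = √1.6612 ≈ 1.2889.
E ≈ 3.264×10⁴ × 1.289 = 4.207×10⁴ N/C.

E ≈ 4.21×10⁴ N/C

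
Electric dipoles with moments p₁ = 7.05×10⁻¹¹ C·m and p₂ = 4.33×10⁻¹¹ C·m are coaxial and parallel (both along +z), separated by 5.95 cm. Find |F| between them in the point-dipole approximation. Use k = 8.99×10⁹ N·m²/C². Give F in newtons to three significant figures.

On-axis field of dipole 1 at distance r: E = 2kp₁/r³. Force on dipole 2 is F = p₂·dE/dr (gradient along axis).
dE/dr = −6kp₁/r⁴, so |F| = 6kp₁p₂/r⁴ (attractive for aligned moments).
F = 6(8.99×10⁹)(7.05×10⁻¹¹)(4.33×10⁻¹¹)/(0.0595)⁴ = 1.314×10⁻⁵ N.

F ≈ 1.31×10⁻⁵ N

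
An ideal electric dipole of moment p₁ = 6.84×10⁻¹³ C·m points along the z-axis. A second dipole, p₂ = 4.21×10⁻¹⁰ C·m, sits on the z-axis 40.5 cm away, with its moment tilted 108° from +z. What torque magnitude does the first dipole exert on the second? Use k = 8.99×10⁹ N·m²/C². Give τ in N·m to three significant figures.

The second dipole sits on the axis of the first, so the field there is axial: E₁ = 2kp₁/r³ along +z.
E₁ = 2(8.99×10⁹)(6.84×10⁻¹³)/(0.405)³ = 0.1851 N/C.
Torque on the second dipole: τ = p₂ E₁ sinθ.
τ = (4.21×10⁻¹⁰)(0.1851)·sin108° = 7.413×10⁻¹¹ N·m.

τ ≈ 7.41×10⁻¹¹ N·m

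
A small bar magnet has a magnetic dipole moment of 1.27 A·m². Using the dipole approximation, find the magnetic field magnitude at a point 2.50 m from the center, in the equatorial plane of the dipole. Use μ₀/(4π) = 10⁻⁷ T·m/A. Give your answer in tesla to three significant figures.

B ≈ 8.13×10⁻⁹ T

In the equatorial plane B = (μ₀/4π)·m/r³ (half the axial value).
B = (10⁻⁷)·(1.27) / (2.50)³ = 8.128×10⁻⁹ T.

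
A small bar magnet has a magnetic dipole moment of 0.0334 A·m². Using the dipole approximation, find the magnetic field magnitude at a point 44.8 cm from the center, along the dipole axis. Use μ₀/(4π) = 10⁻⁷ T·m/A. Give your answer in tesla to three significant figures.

B ≈ 7.43×10⁻⁸ T

On axis B = (μ₀/4π)·2m/r³.
B = 2·(10⁻⁷)·(0.0334) / (0.448)³ = 7.429×10⁻⁸ T.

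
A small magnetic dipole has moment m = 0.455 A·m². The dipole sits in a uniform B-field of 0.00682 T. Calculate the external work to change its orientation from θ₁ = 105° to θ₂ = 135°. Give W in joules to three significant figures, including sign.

W_ext = ΔU = −mB cosθ₂ + mB cosθ₁ = mB(cosθ₁ − cosθ₂).
W = (0.455)(0.00682)·(cos105° − cos135°) = (0.003103)·(+0.4483) = 0.001391 J.

W ≈ 0.00139 J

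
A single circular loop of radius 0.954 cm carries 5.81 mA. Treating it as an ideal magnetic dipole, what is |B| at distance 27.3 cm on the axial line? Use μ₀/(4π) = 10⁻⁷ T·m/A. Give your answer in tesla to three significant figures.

B ≈ 1.63×10⁻¹¹ T

Magnetic moment m = IA = Iπa² = (0.00581)·π·(0.00954)² = 1.661×10⁻⁶ A·m².
On axis B = (μ₀/4π)·2m/r³.
B = 2·(10⁻⁷)·(1.661×10⁻⁶) / (0.273)³ = 1.633×10⁻¹¹ T.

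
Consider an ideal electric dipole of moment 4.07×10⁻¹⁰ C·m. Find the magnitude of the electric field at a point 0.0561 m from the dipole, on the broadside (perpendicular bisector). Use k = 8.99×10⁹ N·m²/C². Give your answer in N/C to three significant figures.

E ≈ 2.07×10⁴ N/C

In the equatorial plane E = kp/r³.
E = (8.99×10⁹)(4.07×10⁻¹⁰) / (0.0561)³ = 2.072×10⁴ N/C.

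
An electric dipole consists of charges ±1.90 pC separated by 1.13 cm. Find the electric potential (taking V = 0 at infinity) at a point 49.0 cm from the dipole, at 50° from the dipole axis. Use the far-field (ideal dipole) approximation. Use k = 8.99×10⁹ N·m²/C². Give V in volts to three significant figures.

Dipole moment p = qd = (1.90×10⁻¹² C)(0.0113 m) = 2.147×10⁻¹⁴ C·m.
The dipole potential is V = kp cosθ / r².
V = (8.99×10⁹)(2.147×10⁻¹⁴)·cos50° / (0.490)² = 5.167×10⁻⁴ V.

V ≈ 5.17×10⁻⁴ V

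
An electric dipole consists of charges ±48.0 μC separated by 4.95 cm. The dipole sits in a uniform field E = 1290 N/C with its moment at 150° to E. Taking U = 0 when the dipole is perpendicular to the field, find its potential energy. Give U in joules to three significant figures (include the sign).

U ≈ 0.00265 J

Dipole moment p = qd = (4.80×10⁻⁵ C)(0.0495 m) = 2.376×10⁻⁶ C·m.
U = −p·E = −pE cosθ.
U = −(2.376×10⁻⁶)(1290)·cos150° = 0.002654 J.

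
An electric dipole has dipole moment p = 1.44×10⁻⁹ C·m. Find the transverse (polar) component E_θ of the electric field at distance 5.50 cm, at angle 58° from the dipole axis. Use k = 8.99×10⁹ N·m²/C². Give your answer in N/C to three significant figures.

E_θ ≈ 6.60×10⁴ N/C

For a dipole, E_θ = (kp sinθ)/r³.
kp/r³ = (8.99×10⁹)(1.44×10⁻⁹)/(0.0550)³ = 7.781×10⁴ N/C.
E_θ = 7.781×10⁴·sin58° = 6.599×10⁴ N/C.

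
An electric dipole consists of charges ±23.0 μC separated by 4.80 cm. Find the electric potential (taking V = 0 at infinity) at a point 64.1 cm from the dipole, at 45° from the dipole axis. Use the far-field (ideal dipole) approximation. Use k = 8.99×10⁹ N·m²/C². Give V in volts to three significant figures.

Dipole moment p = qd = (2.30×10⁻⁵ C)(0.0480 m) = 1.104×10⁻⁶ C·m.
The dipole potential is V = kp cosθ / r².
V = (8.99×10⁹)(1.104×10⁻⁶)·cos45° / (0.641)² = 1.708×10⁴ V.

V ≈ 1.71×10⁴ V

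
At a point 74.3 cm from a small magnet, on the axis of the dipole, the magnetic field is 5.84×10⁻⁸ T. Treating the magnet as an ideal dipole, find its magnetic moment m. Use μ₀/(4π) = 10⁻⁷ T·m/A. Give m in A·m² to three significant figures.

m ≈ 0.120 A·m²

On axis B = (μ₀/4π)·2m/r³, so m = Br³·4π/(μ₀·2).
m = (5.84×10⁻⁸)·(0.743)³ / (2·10⁻⁷) = 0.1198 A·m².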